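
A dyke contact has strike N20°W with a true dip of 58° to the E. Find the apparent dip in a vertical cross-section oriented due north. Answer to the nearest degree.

Angle between strike (N20°W) and section (due north): β = 20°.
tan(apparent dip) = tan 58° · sin 20° = 0.5473
α = arctan(0.5473) = 28.69°

29°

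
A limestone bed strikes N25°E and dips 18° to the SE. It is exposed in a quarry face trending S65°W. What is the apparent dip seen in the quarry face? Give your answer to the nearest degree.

Angle between strike (N25°E) and section (S65°W): β = 40°.
tan(apparent dip) = tan 18° · sin 40° = 0.2089
apparent dip = arctan 0.2089 = 11.80°

12°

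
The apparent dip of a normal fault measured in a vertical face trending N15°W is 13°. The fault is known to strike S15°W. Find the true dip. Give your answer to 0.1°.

β = acute angle between strike S15°W and section N15°W = 30°.
tan(true dip) = tan 13° / sin 30° = 0.4617
δ = arctan(0.4617) = 24.78°

24.8°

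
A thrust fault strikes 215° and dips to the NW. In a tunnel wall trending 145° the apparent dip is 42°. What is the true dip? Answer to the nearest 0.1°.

β = acute angle between strike 215° and section 145° = 70°.
tan δ = tan α / sin β = tan 42° / sin 70° = 0.9004 / 0.9397 = 0.9582
δ = arctan(0.9582) = 43.78°

43.8°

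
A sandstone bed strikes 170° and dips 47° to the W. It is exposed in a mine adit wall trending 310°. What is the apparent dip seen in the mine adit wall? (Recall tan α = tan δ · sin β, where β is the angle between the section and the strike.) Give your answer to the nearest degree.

The strike is 170° and the section trends 310°; the acute angle between them is β = 40°.
tan(apparent dip) = tan 47° · sin 40° = 0.6893
apparent dip = arctan 0.6893 = 34.58°

35°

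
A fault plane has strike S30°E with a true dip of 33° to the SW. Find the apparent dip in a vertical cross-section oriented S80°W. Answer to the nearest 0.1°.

The section lies 70° from the strike.
tan(apparent dip) = tan 33° · sin 70° = 0.6102
apparent dip = arctan 0.6102 = 31.39°

31.4°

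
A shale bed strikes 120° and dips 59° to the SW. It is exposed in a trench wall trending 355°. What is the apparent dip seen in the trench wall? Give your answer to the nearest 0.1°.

53.7°

The strike is 120° and the section trends 355°; the acute angle between them is β = 55°.
tan(apparent dip) = tan 59° · sin 55° = 1.3633
apparent dip = arctan 1.3633 = 53.74°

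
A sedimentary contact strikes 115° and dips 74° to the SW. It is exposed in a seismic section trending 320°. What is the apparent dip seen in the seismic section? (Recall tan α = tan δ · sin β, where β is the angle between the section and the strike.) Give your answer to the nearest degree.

The section lies 25° from the strike.
tan α = tan 74° × sin 25° = 3.4874 × 0.4226 = 1.4738
α = arctan(1.4738) = 55.84°

56°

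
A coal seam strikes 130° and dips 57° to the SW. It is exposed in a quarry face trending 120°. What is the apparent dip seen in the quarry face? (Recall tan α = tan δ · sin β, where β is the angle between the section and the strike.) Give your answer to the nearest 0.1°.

15.0°

The strike is 130° and the section trends 120°; the acute angle between them is β = 10°.
tan(apparent dip) = tan 57° · sin 10° = 0.2674
α = arctan(0.2674) = 14.97°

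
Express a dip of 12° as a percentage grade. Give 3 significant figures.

21.3%

grade % = 100 × tan 12° = 100 × 0.2126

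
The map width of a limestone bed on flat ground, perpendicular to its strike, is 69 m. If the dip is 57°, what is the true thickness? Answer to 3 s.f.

True thickness t = w · sin(dip) = 69 × sin 57°
t = 69 × 0.8387 = 57.868 m

57.9 m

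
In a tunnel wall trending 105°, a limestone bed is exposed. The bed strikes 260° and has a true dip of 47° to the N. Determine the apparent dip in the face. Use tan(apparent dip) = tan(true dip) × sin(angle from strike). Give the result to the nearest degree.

Angle between strike (260°) and section (105°): β = 25°.
tan(apparent dip) = tan 47° · sin 25° = 0.4532
α = arctan(0.4532) = 24.38°

24°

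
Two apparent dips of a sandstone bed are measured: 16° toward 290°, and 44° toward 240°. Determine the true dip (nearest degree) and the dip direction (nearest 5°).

Each apparent-dip line lies in the plane. As unit vectors (x east, y north, z up), v₁ plunges 16°→290° and v₂ plunges 44°→240°.
n = v₁ × v₂ = (-0.328, -0.456, 0.530) (taken with n_z > 0).
Dip δ = arctan(|n_h|/n_z) = arctan(0.561/0.530) = 46.7°.
The horizontal component of n points toward azimuth atan2(n_x, n_y) = 216°, the dip direction.

true dip 47°, dip direction 215°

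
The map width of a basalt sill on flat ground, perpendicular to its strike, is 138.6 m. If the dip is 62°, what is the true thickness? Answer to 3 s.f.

True thickness t = w · sin(dip) = 138.6 × sin 62°
t = 138.6 × 0.8829 = 122.377 m

122 m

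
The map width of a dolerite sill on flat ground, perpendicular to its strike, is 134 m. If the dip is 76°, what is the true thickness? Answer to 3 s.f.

True thickness t = w · sin(dip) = 134 × sin 76°
t = 134 × 0.9703 = 130.020 m

130 m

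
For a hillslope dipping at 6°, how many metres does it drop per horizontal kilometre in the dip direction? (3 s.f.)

drop per km = 1000 × tan 6° = 1000 × 0.1051

105 m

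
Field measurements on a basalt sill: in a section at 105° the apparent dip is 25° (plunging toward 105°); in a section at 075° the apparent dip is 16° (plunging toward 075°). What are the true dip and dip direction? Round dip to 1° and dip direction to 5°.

true dip 28°, dip direction 130°

Represent each trace as a vector plunging at its apparent dip toward its trend (east-north-up frame): v₁ = (0.875, -0.235, -0.423), v₂ = (0.929, 0.249, -0.276).
Cross product v₁ × v₂ gives the pole to the plane: n ∝ (0.170, -0.151, 0.436).
True dip = arccos(n_z / |n|) = arccos(0.8866) = 27.6°.
The horizontal component of n points toward azimuth atan2(n_x, n_y) = 132°, the dip direction.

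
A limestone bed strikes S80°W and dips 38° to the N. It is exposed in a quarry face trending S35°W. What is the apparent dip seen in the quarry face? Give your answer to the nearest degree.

The strike is S80°W and the section trends S35°W; the acute angle between them is β = 45°.
tan α = tan 38° × sin 45° = 0.7813 × 0.7071 = 0.5525
α = arctan(0.5525) = 28.92°

29°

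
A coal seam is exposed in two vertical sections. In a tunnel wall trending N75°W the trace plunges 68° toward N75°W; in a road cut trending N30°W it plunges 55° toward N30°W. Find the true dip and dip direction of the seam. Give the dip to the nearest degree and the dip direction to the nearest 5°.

Represent each trace as a vector plunging at its apparent dip toward its trend (east-north-up frame): v₁ = (-0.362, 0.097, -0.927), v₂ = (-0.287, 0.497, -0.819).
The plane normal is n = v₁ × v₂ ∝ (-0.381, 0.030, 0.152).
tan δ = √(n_x²+n_y²)/n_z = 0.382/0.152, so δ = 68.3°.
Dip direction = atan2(-0.381, 0.030) = 275° (azimuth of n's horizontal projection).

true dip 68°, dip direction 275°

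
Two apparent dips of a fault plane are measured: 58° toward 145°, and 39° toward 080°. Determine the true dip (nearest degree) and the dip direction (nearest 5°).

true dip 58°, dip direction 140°

Each apparent-dip line lies in the plane. As unit vectors (x east, y north, z up), v₁ plunges 58°→145° and v₂ plunges 39°→080°.
The plane normal is n = v₁ × v₂ ∝ (0.388, -0.458, 0.373).
True dip = arccos(n_z / |n|) = arccos(0.5283) = 58.1°.
Dip direction = atan2(0.388, -0.458) = 140° (azimuth of n's horizontal projection).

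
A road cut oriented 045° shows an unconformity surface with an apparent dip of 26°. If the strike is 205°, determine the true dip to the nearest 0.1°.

The section is 20° from the strike.
tan δ = tan α / sin β = tan 26° / sin 20° = 0.4877 / 0.3420 = 1.4260
δ = arctan(1.4260) = 54.96°

55.0°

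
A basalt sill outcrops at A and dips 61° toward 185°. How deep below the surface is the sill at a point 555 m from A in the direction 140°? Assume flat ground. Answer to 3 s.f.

708 m

The hole lies 45° from the dip direction, so the down-dip offset is 555 × cos 45° = 392.44 m.
Depth = down-dip offset × tan(dip) = 392.44 × tan 61° = 392.44 × 1.8040
Depth = 707.99 m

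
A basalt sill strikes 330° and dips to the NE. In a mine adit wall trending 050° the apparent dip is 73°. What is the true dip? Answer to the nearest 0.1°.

β = acute angle between strike 330° and section 050° = 80°.
tan(true dip) = tan 73° / sin 80° = 3.3213
true dip = arctan 3.3213 = 73.24°

73.2°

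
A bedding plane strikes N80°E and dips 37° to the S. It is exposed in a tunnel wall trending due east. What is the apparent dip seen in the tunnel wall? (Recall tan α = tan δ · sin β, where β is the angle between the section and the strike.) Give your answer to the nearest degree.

7°

The strike is N80°E and the section trends due east; the acute angle between them is β = 10°.
tan(apparent dip) = tan 37° · sin 10° = 0.1309
apparent dip = arctan 0.1309 = 7.45°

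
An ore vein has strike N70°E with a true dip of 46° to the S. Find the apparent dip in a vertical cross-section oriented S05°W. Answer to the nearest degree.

The strike is N70°E and the section trends S05°W; the acute angle between them is β = 65°.
tan α = tan 46° × sin 65° = 1.0355 × 0.9063 = 0.9385
α = arctan(0.9385) = 43.18°

43°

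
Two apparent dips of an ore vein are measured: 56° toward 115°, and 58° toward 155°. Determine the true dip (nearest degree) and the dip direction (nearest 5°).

true dip 59°, dip direction 140°

Each apparent-dip line lies in the plane. As unit vectors (x east, y north, z up), v₁ plunges 56°→115° and v₂ plunges 58°→155°.
n = v₁ × v₂ = (0.198, -0.244, 0.190) (taken with n_z > 0).
True dip = arccos(n_z / |n|) = arccos(0.5184) = 58.8°.
Dip direction = azimuth of (n_x, n_y) = atan2(0.198, -0.244) = 141°.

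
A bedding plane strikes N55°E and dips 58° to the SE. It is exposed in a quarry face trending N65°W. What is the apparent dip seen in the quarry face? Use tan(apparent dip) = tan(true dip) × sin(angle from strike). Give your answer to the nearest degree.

The strike is N55°E and the section trends N65°W; the acute angle between them is β = 60°.
tan(apparent dip) = tan 58° · sin 60° = 1.3859
α = arctan(1.3859) = 54.19°

54°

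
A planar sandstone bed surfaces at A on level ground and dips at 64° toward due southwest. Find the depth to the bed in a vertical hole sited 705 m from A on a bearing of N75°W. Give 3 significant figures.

The hole lies 60° from the dip direction, so the down-dip offset is 705 × cos 60° = 352.50 m.
Depth = down-dip offset × tan(dip) = 352.50 × tan 64° = 352.50 × 2.0503
Depth = 722.73 m

723 m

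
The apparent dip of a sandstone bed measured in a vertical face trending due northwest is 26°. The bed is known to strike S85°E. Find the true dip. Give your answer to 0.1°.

37.2°

The section is 40° from the strike.
tan δ = tan α / sin β = tan 26° / sin 40° = 0.4877 / 0.6428 = 0.7588
true dip = arctan 0.7588 = 37.19°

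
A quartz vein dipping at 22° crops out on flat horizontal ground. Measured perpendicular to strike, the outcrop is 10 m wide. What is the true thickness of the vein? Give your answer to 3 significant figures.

3.75 m

True thickness t = w · sin(dip) = 10 × sin 22°
t = 10 × 0.3746 = 3.746 m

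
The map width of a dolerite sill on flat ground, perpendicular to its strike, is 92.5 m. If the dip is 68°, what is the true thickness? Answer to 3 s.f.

True thickness t = w · sin(dip) = 92.5 × sin 68°
t = 92.5 × 0.9272 = 85.765 m

85.8 m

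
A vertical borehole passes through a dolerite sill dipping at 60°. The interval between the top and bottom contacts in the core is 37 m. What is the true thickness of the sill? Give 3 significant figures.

18.5 m

True thickness t = h · cos(dip) = 37 × cos 60°
t = 37 × 0.5000 = 18.500 m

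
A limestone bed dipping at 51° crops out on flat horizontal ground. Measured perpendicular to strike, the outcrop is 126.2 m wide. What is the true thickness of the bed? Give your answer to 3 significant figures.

True thickness t = w · sin(dip) = 126.2 × sin 51°
t = 126.2 × 0.7771 = 98.076 m

98.1 m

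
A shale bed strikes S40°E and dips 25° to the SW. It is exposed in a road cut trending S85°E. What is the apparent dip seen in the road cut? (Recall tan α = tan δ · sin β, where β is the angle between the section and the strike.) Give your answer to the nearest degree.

The strike is S40°E and the section trends S85°E; the acute angle between them is β = 45°.
tan(apparent dip) = tan 25° · sin 45° = 0.3297
α = arctan(0.3297) = 18.25°

18°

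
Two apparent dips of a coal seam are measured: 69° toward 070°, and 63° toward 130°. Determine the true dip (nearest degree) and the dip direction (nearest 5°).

true dip 70°, dip direction 085°

Represent each trace as a vector plunging at its apparent dip toward its trend (east-north-up frame): v₁ = (0.337, 0.123, -0.934), v₂ = (0.348, -0.292, -0.891).
The plane normal is n = v₁ × v₂ ∝ (0.382, 0.025, 0.141).
Dip δ = arctan(|n_h|/n_z) = arctan(0.382/0.141) = 69.8°.
Dip direction = azimuth of (n_x, n_y) = atan2(0.382, 0.025) = 86°.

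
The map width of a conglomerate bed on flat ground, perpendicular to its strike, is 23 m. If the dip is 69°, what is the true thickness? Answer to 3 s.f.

21.5 m

True thickness t = w · sin(dip) = 23 × sin 69°
t = 23 × 0.9336 = 21.472 m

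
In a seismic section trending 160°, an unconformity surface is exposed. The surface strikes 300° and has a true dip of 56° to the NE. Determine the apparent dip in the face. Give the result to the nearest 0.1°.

43.6°

Angle between strike (300°) and section (160°): β = 40°.
tan α = tan 56° × sin 40° = 1.4826 × 0.6428 = 0.9530
α = arctan(0.9530) = 43.62°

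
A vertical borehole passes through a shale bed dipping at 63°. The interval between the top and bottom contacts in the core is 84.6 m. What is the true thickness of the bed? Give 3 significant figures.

True thickness t = h · cos(dip) = 84.6 × cos 63°
t = 84.6 × 0.4540 = 38.408 m

38.4 m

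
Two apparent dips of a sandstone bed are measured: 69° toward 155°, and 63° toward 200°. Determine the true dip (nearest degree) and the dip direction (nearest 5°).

true dip 69°, dip direction 160°

Each apparent-dip line lies in the plane. As unit vectors (x east, y north, z up), v₁ plunges 69°→155° and v₂ plunges 63°→200°.
Cross product v₁ × v₂ gives the pole to the plane: n ∝ (0.109, -0.280, 0.115).
Dip δ = arctan(|n_h|/n_z) = arctan(0.300/0.115) = 69.0°.
Dip direction = azimuth of (n_x, n_y) = atan2(0.109, -0.280) = 159°.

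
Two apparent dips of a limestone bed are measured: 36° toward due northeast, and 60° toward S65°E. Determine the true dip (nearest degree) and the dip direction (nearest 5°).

true dip 60°, dip direction 110°

Each apparent-dip line lies in the plane. As unit vectors (x east, y north, z up), v₁ plunges 36°→due northeast and v₂ plunges 60°→S65°E.
n = v₁ × v₂ = (0.620, -0.229, 0.380) (taken with n_z > 0).
tan δ = √(n_x²+n_y²)/n_z = 0.661/0.380, so δ = 60.1°.
Dip direction = azimuth of (n_x, n_y) = atan2(0.620, -0.229) = 110°.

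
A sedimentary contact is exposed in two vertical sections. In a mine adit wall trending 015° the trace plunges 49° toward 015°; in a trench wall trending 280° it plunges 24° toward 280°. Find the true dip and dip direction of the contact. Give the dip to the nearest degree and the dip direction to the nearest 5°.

true dip 52°, dip direction 350°

The two traces are lines in the plane: v₁ = (sin 15°·cos 49°, cos 15°·cos 49°, −sin 49°), v₂ = (sin 280°·cos 24°, cos 280°·cos 24°, −sin 24°).
The plane normal is n = v₁ × v₂ ∝ (-0.138, 0.748, 0.597).
Dip δ = arctan(|n_h|/n_z) = arctan(0.761/0.597) = 51.9°.
Dip direction = azimuth of (n_x, n_y) = atan2(-0.138, 0.748) = 350°.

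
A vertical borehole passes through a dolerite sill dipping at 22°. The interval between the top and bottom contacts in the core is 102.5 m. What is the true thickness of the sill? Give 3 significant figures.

True thickness t = h · cos(dip) = 102.5 × cos 22°
t = 102.5 × 0.9272 = 95.036 m

95.0 m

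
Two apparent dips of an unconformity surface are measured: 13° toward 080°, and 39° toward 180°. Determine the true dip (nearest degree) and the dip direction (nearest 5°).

true dip 42°, dip direction 155°

Represent each trace as a vector plunging at its apparent dip toward its trend (east-north-up frame): v₁ = (0.960, 0.169, -0.225), v₂ = (0.000, -0.777, -0.629).
Cross product v₁ × v₂ gives the pole to the plane: n ∝ (0.281, -0.604, 0.746).
Dip δ = arctan(|n_h|/n_z) = arctan(0.666/0.746) = 41.8°.
The horizontal component of n points toward azimuth atan2(n_x, n_y) = 155°, the dip direction.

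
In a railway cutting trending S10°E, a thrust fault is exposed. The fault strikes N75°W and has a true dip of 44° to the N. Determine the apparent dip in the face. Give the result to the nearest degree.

41°

Angle between strike (N75°W) and section (S10°E): β = 65°.
tan(apparent dip) = tan 44° · sin 65° = 0.8752
apparent dip = arctan 0.8752 = 41.19°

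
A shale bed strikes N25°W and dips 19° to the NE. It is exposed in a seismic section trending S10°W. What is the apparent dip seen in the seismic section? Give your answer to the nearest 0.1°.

11.2°

Angle between strike (N25°W) and section (S10°W): β = 35°.
tan α = tan 19° × sin 35° = 0.3443 × 0.5736 = 0.1975
apparent dip = arctan 0.1975 = 11.17°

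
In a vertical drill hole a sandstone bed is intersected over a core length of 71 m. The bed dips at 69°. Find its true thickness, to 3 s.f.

25.4 m

True thickness t = h · cos(dip) = 71 × cos 69°
t = 71 × 0.3584 = 25.444 m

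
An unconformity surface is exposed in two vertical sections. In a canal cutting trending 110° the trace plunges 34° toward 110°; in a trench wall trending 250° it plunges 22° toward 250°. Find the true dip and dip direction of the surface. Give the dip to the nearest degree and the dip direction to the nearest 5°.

The two traces are lines in the plane: v₁ = (sin 110°·cos 34°, cos 110°·cos 34°, −sin 34°), v₂ = (sin 250°·cos 22°, cos 250°·cos 22°, −sin 22°).
n = v₁ × v₂ = (0.071, -0.779, 0.494) (taken with n_z > 0).
True dip = arccos(n_z / |n|) = arccos(0.5340) = 57.7°.
Dip direction = azimuth of (n_x, n_y) = atan2(0.071, -0.779) = 175°.

true dip 58°, dip direction 175°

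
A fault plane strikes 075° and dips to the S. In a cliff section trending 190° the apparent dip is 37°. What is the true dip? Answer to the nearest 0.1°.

39.7°

β = acute angle between strike 075° and section 190° = 65°.
tan(true dip) = tan 37° / sin 65° = 0.8315
δ = arctan(0.8315) = 39.74°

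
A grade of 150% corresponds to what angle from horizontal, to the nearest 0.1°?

56.3°

tan θ = 150/100 = 1.5000
θ = arctan(1.5000) = 56.31°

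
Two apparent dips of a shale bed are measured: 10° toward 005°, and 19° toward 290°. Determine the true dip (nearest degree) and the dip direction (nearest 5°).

The two traces are lines in the plane: v₁ = (sin 5°·cos 10°, cos 5°·cos 10°, −sin 10°), v₂ = (sin 290°·cos 19°, cos 290°·cos 19°, −sin 19°).
The plane normal is n = v₁ × v₂ ∝ (-0.263, 0.182, 0.899).
tan δ = √(n_x²+n_y²)/n_z = 0.320/0.899, so δ = 19.6°.
The horizontal component of n points toward azimuth atan2(n_x, n_y) = 305°, the dip direction.

true dip 20°, dip direction 305°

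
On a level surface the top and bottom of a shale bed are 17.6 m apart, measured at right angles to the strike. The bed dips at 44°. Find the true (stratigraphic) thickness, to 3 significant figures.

12.2 m

True thickness t = w · sin(dip) = 17.6 × sin 44°
t = 17.6 × 0.6947 = 12.226 m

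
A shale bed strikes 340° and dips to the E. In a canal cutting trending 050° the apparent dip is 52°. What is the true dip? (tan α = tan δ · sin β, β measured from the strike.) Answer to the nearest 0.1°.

β = acute angle between strike 340° and section 050° = 70°.
tan δ = tan α / sin β = tan 52° / sin 70° = 1.2799 / 0.9397 = 1.3621
δ = arctan(1.3621) = 53.72°

53.7°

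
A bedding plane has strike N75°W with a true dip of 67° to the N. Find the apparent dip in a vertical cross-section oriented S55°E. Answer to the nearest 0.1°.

38.9°

The strike is N75°W and the section trends S55°E; the acute angle between them is β = 20°.
tan(apparent dip) = tan 67° · sin 20° = 0.8057
α = arctan(0.8057) = 38.86°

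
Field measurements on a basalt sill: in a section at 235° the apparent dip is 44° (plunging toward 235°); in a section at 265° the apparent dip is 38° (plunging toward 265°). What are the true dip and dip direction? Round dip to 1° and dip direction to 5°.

Each apparent-dip line lies in the plane. As unit vectors (x east, y north, z up), v₁ plunges 44°→235° and v₂ plunges 38°→265°.
Cross product v₁ × v₂ gives the pole to the plane: n ∝ (-0.206, -0.183, 0.283).
tan δ = √(n_x²+n_y²)/n_z = 0.275/0.283, so δ = 44.2°.
Dip direction = azimuth of (n_x, n_y) = atan2(-0.206, -0.183) = 228°.

true dip 44°, dip direction 230°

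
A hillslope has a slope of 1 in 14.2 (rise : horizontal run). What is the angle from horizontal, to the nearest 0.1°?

4.0°

tan θ = 1/14.2 = 0.0704
θ = arctan(0.0704) = 4.03°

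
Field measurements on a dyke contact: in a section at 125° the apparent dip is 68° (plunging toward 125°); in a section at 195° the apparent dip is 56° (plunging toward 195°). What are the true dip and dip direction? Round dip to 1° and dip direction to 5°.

true dip 69°, dip direction 140°

Each apparent-dip line lies in the plane. As unit vectors (x east, y north, z up), v₁ plunges 68°→125° and v₂ plunges 56°→195°.
The plane normal is n = v₁ × v₂ ∝ (0.323, -0.389, 0.197).
Dip δ = arctan(|n_h|/n_z) = arctan(0.505/0.197) = 68.7°.
Dip direction = atan2(0.323, -0.389) = 140° (azimuth of n's horizontal projection).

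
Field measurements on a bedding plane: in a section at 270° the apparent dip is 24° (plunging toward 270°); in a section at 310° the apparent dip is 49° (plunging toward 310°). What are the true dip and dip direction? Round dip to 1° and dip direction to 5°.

true dip 53°, dip direction 340°

Each apparent-dip line lies in the plane. As unit vectors (x east, y north, z up), v₁ plunges 24°→270° and v₂ plunges 49°→310°.
Cross product v₁ × v₂ gives the pole to the plane: n ∝ (-0.172, 0.485, 0.385).
tan δ = √(n_x²+n_y²)/n_z = 0.514/0.385, so δ = 53.2°.
Dip direction = atan2(-0.172, 0.485) = 341° (azimuth of n's horizontal projection).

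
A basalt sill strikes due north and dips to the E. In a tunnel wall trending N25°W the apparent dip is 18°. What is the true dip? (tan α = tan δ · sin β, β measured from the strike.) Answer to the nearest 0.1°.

The section is 25° from the strike.
tan δ = tan α / sin β = tan 18° / sin 25° = 0.3249 / 0.4226 = 0.7688
δ = arctan(0.7688) = 37.55°

37.6°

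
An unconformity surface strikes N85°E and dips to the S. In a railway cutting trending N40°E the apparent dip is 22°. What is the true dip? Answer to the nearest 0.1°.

29.7°

β = acute angle between strike N85°E and section N40°E = 45°.
tan(true dip) = tan 22° / sin 45° = 0.5714
δ = arctan(0.5714) = 29.74°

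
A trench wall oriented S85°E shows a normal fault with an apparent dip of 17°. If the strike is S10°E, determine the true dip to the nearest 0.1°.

17.6°

β = acute angle between strike S10°E and section S85°E = 75°.
tan δ = tan α / sin β = tan 17° / sin 75° = 0.3057 / 0.9659 = 0.3165
true dip = arctan 0.3165 = 17.56°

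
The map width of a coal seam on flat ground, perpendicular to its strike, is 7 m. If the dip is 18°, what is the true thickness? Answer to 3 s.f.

True thickness t = w · sin(dip) = 7 × sin 18°
t = 7 × 0.3090 = 2.163 m

2.16 m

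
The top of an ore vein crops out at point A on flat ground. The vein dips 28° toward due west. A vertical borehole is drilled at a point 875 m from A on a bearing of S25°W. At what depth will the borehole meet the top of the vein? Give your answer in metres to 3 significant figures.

The hole lies 65° from the dip direction, so the down-dip offset is 875 × cos 65° = 369.79 m.
Depth = down-dip offset × tan(dip) = 369.79 × tan 28° = 369.79 × 0.5317
Depth = 196.62 m

197 m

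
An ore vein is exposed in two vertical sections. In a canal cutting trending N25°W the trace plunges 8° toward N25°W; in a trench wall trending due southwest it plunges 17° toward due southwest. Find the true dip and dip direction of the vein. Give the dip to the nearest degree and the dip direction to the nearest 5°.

true dip 22°, dip direction 265°

Represent each trace as a vector plunging at its apparent dip toward its trend (east-north-up frame): v₁ = (-0.419, 0.897, -0.139), v₂ = (-0.676, -0.676, -0.292).
n = v₁ × v₂ = (-0.357, -0.028, 0.890) (taken with n_z > 0).
tan δ = √(n_x²+n_y²)/n_z = 0.358/0.890, so δ = 21.9°.
The horizontal component of n points toward azimuth atan2(n_x, n_y) = 265°, the dip direction.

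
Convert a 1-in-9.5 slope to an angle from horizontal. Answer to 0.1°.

tan θ = 1/9.5 = 0.1053
θ = arctan(0.1053) = 6.01°

6.0°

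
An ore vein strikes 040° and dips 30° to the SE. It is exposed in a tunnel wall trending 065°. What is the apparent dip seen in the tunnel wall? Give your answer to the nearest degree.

Angle between strike (040°) and section (065°): β = 25°.
tan(apparent dip) = tan 30° · sin 25° = 0.2440
apparent dip = arctan 0.2440 = 13.71°

14°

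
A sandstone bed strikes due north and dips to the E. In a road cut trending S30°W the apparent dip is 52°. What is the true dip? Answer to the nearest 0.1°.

The section is 30° from the strike.
tan δ = tan α / sin β = tan 52° / sin 30° = 1.2799 / 0.5000 = 2.5599
δ = arctan(2.5599) = 68.66°

68.7°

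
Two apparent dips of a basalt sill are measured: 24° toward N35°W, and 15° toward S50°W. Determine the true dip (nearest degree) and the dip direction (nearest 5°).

Each apparent-dip line lies in the plane. As unit vectors (x east, y north, z up), v₁ plunges 24°→N35°W and v₂ plunges 15°→S50°W.
Cross product v₁ × v₂ gives the pole to the plane: n ∝ (-0.446, 0.165, 0.879).
tan δ = √(n_x²+n_y²)/n_z = 0.476/0.879, so δ = 28.4°.
Dip direction = atan2(-0.446, 0.165) = 290° (azimuth of n's horizontal projection).

true dip 28°, dip direction 290°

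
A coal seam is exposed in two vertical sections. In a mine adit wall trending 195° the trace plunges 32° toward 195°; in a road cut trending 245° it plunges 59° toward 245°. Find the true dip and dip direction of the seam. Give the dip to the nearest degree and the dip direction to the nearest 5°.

Represent each trace as a vector plunging at its apparent dip toward its trend (east-north-up frame): v₁ = (-0.219, -0.819, -0.530), v₂ = (-0.467, -0.218, -0.857).
The plane normal is n = v₁ × v₂ ∝ (-0.587, -0.059, 0.335).
True dip = arccos(n_z / |n|) = arccos(0.4934) = 60.4°.
Dip direction = atan2(-0.587, -0.059) = 264° (azimuth of n's horizontal projection).

true dip 60°, dip direction 265°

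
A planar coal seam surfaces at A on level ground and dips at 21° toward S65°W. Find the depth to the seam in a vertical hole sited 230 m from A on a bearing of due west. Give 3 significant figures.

80.0 m

The hole lies 25° from the dip direction, so the down-dip offset is 230 × cos 25° = 208.45 m.
Depth = down-dip offset × tan(dip) = 208.45 × tan 21° = 208.45 × 0.3839
Depth = 80.02 m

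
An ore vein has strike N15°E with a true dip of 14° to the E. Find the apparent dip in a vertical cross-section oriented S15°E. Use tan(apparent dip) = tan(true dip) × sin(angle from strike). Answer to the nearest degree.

7°

Angle between strike (N15°E) and section (S15°E): β = 30°.
tan(apparent dip) = tan 14° · sin 30° = 0.1247
apparent dip = arctan 0.1247 = 7.11°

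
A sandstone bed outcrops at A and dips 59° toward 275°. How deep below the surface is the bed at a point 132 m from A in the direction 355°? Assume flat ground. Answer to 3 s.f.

The hole lies 80° from the dip direction, so the down-dip offset is 132 × cos 80° = 22.92 m.
Depth = down-dip offset × tan(dip) = 22.92 × tan 59° = 22.92 × 1.6643
Depth = 38.15 m

38.1 m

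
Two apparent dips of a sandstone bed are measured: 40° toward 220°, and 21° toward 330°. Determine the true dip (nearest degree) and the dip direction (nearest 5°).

true dip 48°, dip direction 260°

Represent each trace as a vector plunging at its apparent dip toward its trend (east-north-up frame): v₁ = (-0.492, -0.587, -0.643), v₂ = (-0.467, 0.809, -0.358).
n = v₁ × v₂ = (-0.730, -0.124, 0.672) (taken with n_z > 0).
tan δ = √(n_x²+n_y²)/n_z = 0.740/0.672, so δ = 47.8°.
Dip direction = azimuth of (n_x, n_y) = atan2(-0.730, -0.124) = 260°.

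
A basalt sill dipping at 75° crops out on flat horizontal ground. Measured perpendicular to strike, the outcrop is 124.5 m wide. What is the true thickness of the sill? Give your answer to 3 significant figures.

120 m

True thickness t = w · sin(dip) = 124.5 × sin 75°
t = 124.5 × 0.9659 = 120.258 m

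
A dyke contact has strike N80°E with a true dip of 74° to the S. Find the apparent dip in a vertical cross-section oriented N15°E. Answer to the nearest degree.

The section lies 65° from the strike.
tan(apparent dip) = tan 74° · sin 65° = 3.1607
α = arctan(3.1607) = 72.44°

72°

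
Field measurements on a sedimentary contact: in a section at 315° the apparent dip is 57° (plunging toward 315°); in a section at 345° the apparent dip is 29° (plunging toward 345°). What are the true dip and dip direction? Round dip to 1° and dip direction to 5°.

true dip 65°, dip direction 270°

Represent each trace as a vector plunging at its apparent dip toward its trend (east-north-up frame): v₁ = (-0.385, 0.385, -0.839), v₂ = (-0.226, 0.845, -0.485).
n = v₁ × v₂ = (-0.522, -0.003, 0.238) (taken with n_z > 0).
Dip δ = arctan(|n_h|/n_z) = arctan(0.522/0.238) = 65.5°.
Dip direction = atan2(-0.522, -0.003) = 270° (azimuth of n's horizontal projection).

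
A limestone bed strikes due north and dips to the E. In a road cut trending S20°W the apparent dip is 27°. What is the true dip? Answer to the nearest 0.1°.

β = acute angle between strike due north and section S20°W = 20°.
tan δ = tan α / sin β = tan 27° / sin 20° = 0.5095 / 0.3420 = 1.4898
δ = arctan(1.4898) = 56.13°

56.1°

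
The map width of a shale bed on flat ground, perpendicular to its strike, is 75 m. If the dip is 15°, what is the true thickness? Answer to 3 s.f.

19.4 m

True thickness t = w · sin(dip) = 75 × sin 15°
t = 75 × 0.2588 = 19.411 m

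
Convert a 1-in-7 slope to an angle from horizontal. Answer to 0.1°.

8.1°

tan θ = 1/7 = 0.1429
θ = arctan(0.1429) = 8.13°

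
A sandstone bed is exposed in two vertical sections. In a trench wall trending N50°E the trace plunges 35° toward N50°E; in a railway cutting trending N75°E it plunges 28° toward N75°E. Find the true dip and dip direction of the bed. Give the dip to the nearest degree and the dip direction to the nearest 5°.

Represent each trace as a vector plunging at its apparent dip toward its trend (east-north-up frame): v₁ = (0.628, 0.527, -0.574), v₂ = (0.853, 0.229, -0.469).
n = v₁ × v₂ = (0.116, 0.195, 0.306) (taken with n_z > 0).
True dip = arccos(n_z / |n|) = arccos(0.8033) = 36.6°.
Dip direction = atan2(0.116, 0.195) = 31° (azimuth of n's horizontal projection).

true dip 37°, dip direction 030°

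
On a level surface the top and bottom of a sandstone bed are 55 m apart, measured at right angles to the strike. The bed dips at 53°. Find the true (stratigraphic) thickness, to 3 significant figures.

43.9 m

True thickness t = w · sin(dip) = 55 × sin 53°
t = 55 × 0.7986 = 43.925 m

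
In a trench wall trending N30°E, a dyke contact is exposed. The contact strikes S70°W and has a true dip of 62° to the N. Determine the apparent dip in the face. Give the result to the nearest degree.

50°

Angle between strike (S70°W) and section (N30°E): β = 40°.
tan α = tan 62° × sin 40° = 1.8807 × 0.6428 = 1.2089
α = arctan(1.2089) = 50.40°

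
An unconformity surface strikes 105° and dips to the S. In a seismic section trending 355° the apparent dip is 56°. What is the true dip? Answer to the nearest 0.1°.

57.6°

β = acute angle between strike 105° and section 355° = 70°.
tan(true dip) = tan 56° / sin 70° = 1.5777
true dip = arctan 1.5777 = 57.63°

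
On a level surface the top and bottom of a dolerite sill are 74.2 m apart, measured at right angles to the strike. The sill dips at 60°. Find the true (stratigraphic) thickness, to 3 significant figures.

True thickness t = w · sin(dip) = 74.2 × sin 60°
t = 74.2 × 0.8660 = 64.259 m

64.3 m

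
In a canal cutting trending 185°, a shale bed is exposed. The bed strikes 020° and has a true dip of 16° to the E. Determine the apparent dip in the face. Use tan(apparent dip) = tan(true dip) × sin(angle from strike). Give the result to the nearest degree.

The section lies 15° from the strike.
tan(apparent dip) = tan 16° · sin 15° = 0.0742
α = arctan(0.0742) = 4.24°

4°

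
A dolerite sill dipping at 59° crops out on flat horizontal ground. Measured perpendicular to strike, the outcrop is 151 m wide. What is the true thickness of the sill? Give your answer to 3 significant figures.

129 m

True thickness t = w · sin(dip) = 151 × sin 59°
t = 151 × 0.8572 = 129.432 m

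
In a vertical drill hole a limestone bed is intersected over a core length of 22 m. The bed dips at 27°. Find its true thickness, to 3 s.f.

19.6 m

True thickness t = h · cos(dip) = 22 × cos 27°
t = 22 × 0.8910 = 19.602 m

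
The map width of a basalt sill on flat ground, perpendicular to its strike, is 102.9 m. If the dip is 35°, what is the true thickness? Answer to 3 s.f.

True thickness t = w · sin(dip) = 102.9 × sin 35°
t = 102.9 × 0.5736 = 59.021 m

59.0 m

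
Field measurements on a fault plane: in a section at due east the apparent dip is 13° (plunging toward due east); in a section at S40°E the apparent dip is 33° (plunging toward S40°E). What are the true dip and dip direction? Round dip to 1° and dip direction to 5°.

true dip 35°, dip direction 160°

Represent each trace as a vector plunging at its apparent dip toward its trend (east-north-up frame): v₁ = (0.974, 0.000, -0.225), v₂ = (0.539, -0.642, -0.545).
Cross product v₁ × v₂ gives the pole to the plane: n ∝ (0.145, -0.409, 0.626).
True dip = arccos(n_z / |n|) = arccos(0.8217) = 34.7°.
Dip direction = atan2(0.145, -0.409) = 161° (azimuth of n's horizontal projection).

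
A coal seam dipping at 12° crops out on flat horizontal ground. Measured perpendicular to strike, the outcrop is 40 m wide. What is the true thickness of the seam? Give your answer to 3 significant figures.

8.32 m

True thickness t = w · sin(dip) = 40 × sin 12°
t = 40 × 0.2079 = 8.316 m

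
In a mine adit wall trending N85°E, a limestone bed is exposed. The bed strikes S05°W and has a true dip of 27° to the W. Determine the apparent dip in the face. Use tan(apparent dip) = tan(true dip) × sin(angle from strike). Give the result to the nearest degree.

The section lies 80° from the strike.
tan α = tan 27° × sin 80° = 0.5095 × 0.9848 = 0.5018
α = arctan(0.5018) = 26.65°

27°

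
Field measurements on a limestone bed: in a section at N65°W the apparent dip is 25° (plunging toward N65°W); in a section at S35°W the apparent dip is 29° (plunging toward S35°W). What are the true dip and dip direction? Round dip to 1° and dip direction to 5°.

true dip 34°, dip direction 250°

Represent each trace as a vector plunging at its apparent dip toward its trend (east-north-up frame): v₁ = (-0.821, 0.383, -0.423), v₂ = (-0.502, -0.716, -0.485).
Cross product v₁ × v₂ gives the pole to the plane: n ∝ (-0.488, -0.186, 0.781).
Dip δ = arctan(|n_h|/n_z) = arctan(0.523/0.781) = 33.8°.
Dip direction = atan2(-0.488, -0.186) = 249° (azimuth of n's horizontal projection).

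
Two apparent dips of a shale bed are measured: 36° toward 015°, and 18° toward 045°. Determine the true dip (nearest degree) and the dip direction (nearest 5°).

true dip 43°, dip direction 335°

Represent each trace as a vector plunging at its apparent dip toward its trend (east-north-up frame): v₁ = (0.209, 0.781, -0.588), v₂ = (0.672, 0.672, -0.309).
Cross product v₁ × v₂ gives the pole to the plane: n ∝ (-0.154, 0.331, 0.385).
tan δ = √(n_x²+n_y²)/n_z = 0.365/0.385, so δ = 43.5°.
The horizontal component of n points toward azimuth atan2(n_x, n_y) = 335°, the dip direction.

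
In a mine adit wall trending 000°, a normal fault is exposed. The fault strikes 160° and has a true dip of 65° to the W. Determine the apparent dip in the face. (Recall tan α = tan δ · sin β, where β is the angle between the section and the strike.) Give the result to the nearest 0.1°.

36.3°

The section lies 20° from the strike.
tan α = tan 65° × sin 20° = 2.1445 × 0.3420 = 0.7335
apparent dip = arctan 0.7335 = 36.26°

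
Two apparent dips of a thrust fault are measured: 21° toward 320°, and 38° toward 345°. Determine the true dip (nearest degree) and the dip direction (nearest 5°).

Represent each trace as a vector plunging at its apparent dip toward its trend (east-north-up frame): v₁ = (-0.600, 0.715, -0.358), v₂ = (-0.204, 0.761, -0.616).
The plane normal is n = v₁ × v₂ ∝ (0.168, 0.296, 0.311).
Dip δ = arctan(|n_h|/n_z) = arctan(0.340/0.311) = 47.6°.
Dip direction = azimuth of (n_x, n_y) = atan2(0.168, 0.296) = 29°.

true dip 48°, dip direction 030°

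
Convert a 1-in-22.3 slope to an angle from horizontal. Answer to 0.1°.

2.6°

tan θ = 1/22.3 = 0.0448
θ = arctan(0.0448) = 2.57°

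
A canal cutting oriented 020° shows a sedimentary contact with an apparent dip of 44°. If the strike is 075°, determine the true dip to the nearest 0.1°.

49.7°

β = acute angle between strike 075° and section 020° = 55°.
tan(true dip) = tan 44° / sin 55° = 1.1789
δ = arctan(1.1789) = 49.69°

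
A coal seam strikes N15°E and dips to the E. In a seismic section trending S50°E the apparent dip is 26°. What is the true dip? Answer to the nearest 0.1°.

28.3°

β = acute angle between strike N15°E and section S50°E = 65°.
tan(true dip) = tan 26° / sin 65° = 0.5382
true dip = arctan 0.5382 = 28.29°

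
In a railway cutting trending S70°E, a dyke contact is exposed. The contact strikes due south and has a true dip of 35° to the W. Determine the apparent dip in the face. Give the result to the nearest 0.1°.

The strike is due south and the section trends S70°E; the acute angle between them is β = 70°.
tan(apparent dip) = tan 35° · sin 70° = 0.6580
α = arctan(0.6580) = 33.34°

33.3°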